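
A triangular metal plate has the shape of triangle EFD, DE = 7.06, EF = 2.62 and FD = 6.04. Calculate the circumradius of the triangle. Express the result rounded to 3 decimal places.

By the law of cosines, cos E = (DE² + EF² − FD²) / (2·DE·EF) ≈ 0.54674, so ∠E ≈ 56.86°.
Circumradius = FD/(2 sin E) ≈ 3.6068.

R ≈ 3.607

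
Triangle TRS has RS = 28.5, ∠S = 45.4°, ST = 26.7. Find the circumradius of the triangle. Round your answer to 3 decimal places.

15.004

By the law of cosines, TR² = RS² + ST² − 2·RS·ST·cos S = 456.53, so TR ≈ 21.367.
Area = ½·RS·ST·sin S ≈ 270.91.
Circumradius = TR/(2 sin S) ≈ 15.004.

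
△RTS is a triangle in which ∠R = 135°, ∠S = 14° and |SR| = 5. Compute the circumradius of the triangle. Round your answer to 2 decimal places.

4.85

The third angle is ∠T = 180° − ∠S − ∠R = 31.00°.
Law of sines: |TS| = |SR|·sin R/sin T ≈ 6.8646.
Law of sines: |RT| = |SR|·sin S/sin T ≈ 2.3486.
Circumradius = |SR|/(2 sin T) ≈ 4.854.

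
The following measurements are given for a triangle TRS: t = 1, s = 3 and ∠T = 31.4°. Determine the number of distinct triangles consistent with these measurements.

s·sin T = 3·sin(31.4°) ≈ 1.563.
Since t = 1 < 1.563 = s sin T, no triangle exists.

0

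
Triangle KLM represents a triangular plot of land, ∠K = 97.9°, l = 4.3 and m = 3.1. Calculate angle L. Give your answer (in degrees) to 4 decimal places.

49.0878

By the law of cosines, k² = l² + m² − 2·l·m·cos K = 31.764, so k ≈ 5.636.
Law of cosines again: cos L = (m² + k² − l²)/(2·m·k) ≈ 0.65490, so ∠L ≈ 49.09°.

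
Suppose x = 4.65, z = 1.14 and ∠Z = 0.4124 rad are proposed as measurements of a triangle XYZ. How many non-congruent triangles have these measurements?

x·sin Z = 4.65·sin(0.4124 rad) ≈ 1.864.
Since z = 1.14 < 1.864 = x sin Z, no triangle exists.

0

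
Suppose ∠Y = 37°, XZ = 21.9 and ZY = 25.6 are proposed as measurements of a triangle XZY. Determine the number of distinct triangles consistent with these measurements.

2

ZY·sin Y = 25.6·sin(37°) ≈ 15.41.
Since ZY sin Y < XZ < ZY (15.41 < 21.9 < 25.6), two triangles exist.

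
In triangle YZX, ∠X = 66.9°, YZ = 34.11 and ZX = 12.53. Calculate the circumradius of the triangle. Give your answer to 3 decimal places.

R ≈ 18.542

Law of sines: sin Y = ZX·sin X/YZ ≈ 0.33789.
Since YZ ≥ ZX, only the acute value applies: ∠Y ≈ 19.75°.
Then ∠Z = 180° − ∠X − ∠Y ≈ 93.35°.
Law of sines gives XY = YZ·sin Z/sin X ≈ 37.02.
Circumradius = YZ/(2 sin X) ≈ 18.542.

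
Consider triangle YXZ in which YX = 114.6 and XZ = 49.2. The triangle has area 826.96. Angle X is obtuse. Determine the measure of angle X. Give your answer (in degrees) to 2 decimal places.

From area = ½·YX·XZ·sin X, we get sin X = 2·area/(YX·XZ) ≈ 0.29334.
Taking the obtuse solution, ∠X ≈ 162.94°.

162.94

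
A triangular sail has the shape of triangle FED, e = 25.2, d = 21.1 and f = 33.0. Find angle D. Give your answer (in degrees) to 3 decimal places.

By the law of cosines, cos D = (f² + e² − d²) / (2·f·e) ≈ 0.76890, so ∠D ≈ 39.75°.

39.745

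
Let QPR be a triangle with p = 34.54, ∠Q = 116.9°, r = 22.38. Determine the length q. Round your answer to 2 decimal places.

By the law of cosines, q² = p² + r² − 2·p·r·cos Q = 2393.3, so q ≈ 48.922.

48.92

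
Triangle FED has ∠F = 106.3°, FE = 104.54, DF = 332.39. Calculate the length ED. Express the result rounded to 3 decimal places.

By the law of cosines, ED² = DF² + FE² − 2·DF·FE·cos F = 1.4092e+05, so ED ≈ 375.39.

375.389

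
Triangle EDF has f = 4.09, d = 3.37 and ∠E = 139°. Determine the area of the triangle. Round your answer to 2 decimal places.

4.52

Area = ½·d·f·sin E ≈ 4.5213.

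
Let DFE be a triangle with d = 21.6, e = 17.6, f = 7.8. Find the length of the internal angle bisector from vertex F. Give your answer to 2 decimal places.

By the law of cosines, cos F = (e² + d² − f²) / (2·e·d) ≈ 0.94102, so ∠F ≈ 0.345 rad.
The bisector from F has length 2·e·d·cos(∠F/2)/(e+d) ≈ 19.108.

19.11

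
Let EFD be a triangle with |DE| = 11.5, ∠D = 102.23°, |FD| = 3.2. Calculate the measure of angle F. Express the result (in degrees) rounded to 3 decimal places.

By the law of cosines, |EF|² = |FD|² + |DE|² − 2·|FD|·|DE|·cos D = 158.08, so |EF| ≈ 12.573.
Law of cosines again: cos F = (|EF|² + |FD|² − |DE|²)/(2·|EF|·|FD|) ≈ 0.44827, so ∠F ≈ 63.37°.

∠F ≈ 63.367°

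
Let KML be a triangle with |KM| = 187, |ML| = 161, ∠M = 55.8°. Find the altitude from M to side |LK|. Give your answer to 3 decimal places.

151.417

By the law of cosines, |LK|² = |KM|² + |ML|² − 2·|KM|·|ML|·cos M = 27045, so |LK| ≈ 164.45.
Area = ½·|KM|·|ML|·sin M ≈ 12450.
The altitude from M has length 2·area/|LK| ≈ 151.42.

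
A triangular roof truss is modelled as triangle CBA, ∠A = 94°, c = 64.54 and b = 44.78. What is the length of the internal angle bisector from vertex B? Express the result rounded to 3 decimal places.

t_B ≈ 68.833

By the law of cosines, a² = c² + b² − 2·c·b·cos A = 6573.9, so a ≈ 81.079.
Law of cosines again: cos B = (a² + c² − b²)/(2·a·c) ≈ 0.83454, so ∠B ≈ 33.43°.
The bisector from B has length 2·a·c·cos(∠B/2)/(a+c) ≈ 68.833.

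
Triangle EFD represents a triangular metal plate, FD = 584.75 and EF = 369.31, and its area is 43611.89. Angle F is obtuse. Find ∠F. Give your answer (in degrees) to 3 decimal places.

156.178

From area = ½·EF·FD·sin F, we get sin F = 2·area/(EF·FD) ≈ 0.40390.
Taking the obtuse solution, ∠F ≈ 156.18°.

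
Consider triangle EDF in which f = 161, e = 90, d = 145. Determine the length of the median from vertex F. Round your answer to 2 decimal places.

Median from F: ½√(2·e² + 2·d² − f²) ≈ 89.901.

89.90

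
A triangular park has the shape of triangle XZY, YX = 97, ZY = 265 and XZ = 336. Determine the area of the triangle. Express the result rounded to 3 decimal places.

9799.960

Semiperimeter s = (265 + 97 + 336)/2 = 349.
Heron's formula: area = √(349·84·252·13) ≈ 9800.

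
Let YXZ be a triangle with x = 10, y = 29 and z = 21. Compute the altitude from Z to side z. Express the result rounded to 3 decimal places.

6.999

Semiperimeter s = (29 + 10 + 21)/2 = 30.
Heron's formula: area = √(30·1·20·9) ≈ 73.485.
The altitude from Z has length 2·area/z ≈ 6.9985.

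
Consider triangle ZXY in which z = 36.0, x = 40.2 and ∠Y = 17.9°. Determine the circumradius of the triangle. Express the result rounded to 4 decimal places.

20.4317

By the law of cosines, y² = z² + x² − 2·z·x·cos Y = 157.75, so y ≈ 12.56.
Area = ½·z·x·sin Y ≈ 222.4.
Circumradius = y/(2 sin Y) ≈ 20.432.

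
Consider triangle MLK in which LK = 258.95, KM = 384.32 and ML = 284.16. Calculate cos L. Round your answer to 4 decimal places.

By the law of cosines, cos L = (ML² + LK² − KM²) / (2·ML·LK) ≈ 0.00068, so ∠L ≈ 89.96°.

cos L ≈ 0.0007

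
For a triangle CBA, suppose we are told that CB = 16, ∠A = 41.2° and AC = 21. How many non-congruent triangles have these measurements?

2

AC·sin A = 21·sin(41.2°) ≈ 13.83.
Since AC sin A < CB < AC (13.83 < 16 < 21), two triangles exist.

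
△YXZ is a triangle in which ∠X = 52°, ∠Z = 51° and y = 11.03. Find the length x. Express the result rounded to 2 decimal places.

The third angle is ∠Y = 180° − ∠X − ∠Z = 77.00°.
Law of sines: x = y·sin X/sin Y ≈ 8.9204.

8.92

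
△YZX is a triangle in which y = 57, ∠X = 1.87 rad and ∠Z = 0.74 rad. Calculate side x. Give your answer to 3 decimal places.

107.451

The third angle is ∠Y = π − ∠Z − ∠X = 0.532 rad.
Law of sines: x = y·sin X/sin Y ≈ 107.45.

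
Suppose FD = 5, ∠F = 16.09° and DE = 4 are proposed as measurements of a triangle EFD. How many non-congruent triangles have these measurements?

FD·sin F = 5·sin(16.09°) ≈ 1.386.
Since FD sin F < DE < FD (1.386 < 4 < 5), two triangles exist.

2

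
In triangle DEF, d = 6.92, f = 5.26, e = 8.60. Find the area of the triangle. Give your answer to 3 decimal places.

area ≈ 18.195

Semiperimeter s = (6.92 + 8.6 + 5.26)/2 = 10.39.
Heron's formula: area = √(10.39·3.47·1.79·5.13) ≈ 18.195.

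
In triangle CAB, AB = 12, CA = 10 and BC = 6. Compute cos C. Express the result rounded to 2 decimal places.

By the law of cosines, cos C = (BC² + CA² − AB²) / (2·BC·CA) ≈ -0.06667, so ∠C ≈ 93.82°.

-0.07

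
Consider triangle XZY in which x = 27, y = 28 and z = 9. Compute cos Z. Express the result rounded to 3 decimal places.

By the law of cosines, cos Z = (y² + x² − z²) / (2·y·x) ≈ 0.94709, so ∠Z ≈ 18.72°.

0.947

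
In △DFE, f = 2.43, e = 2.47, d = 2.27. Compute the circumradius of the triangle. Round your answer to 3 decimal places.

R ≈ 1.382

By the law of cosines, cos D = (f² + e² − d²) / (2·f·e) ≈ 0.57088, so ∠D ≈ 55.19°.
Circumradius = d/(2 sin D) ≈ 1.3824.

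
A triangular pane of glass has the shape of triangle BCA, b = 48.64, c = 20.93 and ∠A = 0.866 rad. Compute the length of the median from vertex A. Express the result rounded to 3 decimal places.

By the law of cosines, a² = b² + c² − 2·b·c·cos A = 1484.8, so a ≈ 38.533.
Median from A: ½√(2·b² + 2·c² − a²) ≈ 32.105.

32.105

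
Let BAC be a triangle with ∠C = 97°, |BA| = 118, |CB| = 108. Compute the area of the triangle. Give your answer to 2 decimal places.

1938.40

Law of sines: sin A = |CB|·sin C/|BA| ≈ 0.90843.
Since |BA| ≥ |CB|, only the acute value applies: ∠A ≈ 65.29°.
Then ∠B = 180° − ∠C − ∠A ≈ 17.71°.
Law of sines gives |AC| = |BA|·sin B/sin C ≈ 36.166.
Area = ½·|BA|·|CB|·sin B ≈ 1938.4.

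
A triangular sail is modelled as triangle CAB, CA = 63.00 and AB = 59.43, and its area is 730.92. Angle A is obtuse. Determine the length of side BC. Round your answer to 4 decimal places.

From area = ½·CA·AB·sin A, we get sin A = 2·area/(CA·AB) ≈ 0.39044.
Taking the obtuse solution, ∠A ≈ 157.02°.
Law of cosines then gives BC ≈ 119.98.

119.9782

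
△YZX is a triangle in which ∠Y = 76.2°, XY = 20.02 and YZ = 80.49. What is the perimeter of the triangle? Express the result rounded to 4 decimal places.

By the law of cosines, ZX² = XY² + YZ² − 2·XY·YZ·cos Y = 6110.7, so ZX ≈ 78.171.
Semiperimeter s = (78.171+20.02+80.49)/2 = 89.34.
Perimeter = 78.171 + 20.02 + 80.49 = 178.68.

perimeter ≈ 178.6809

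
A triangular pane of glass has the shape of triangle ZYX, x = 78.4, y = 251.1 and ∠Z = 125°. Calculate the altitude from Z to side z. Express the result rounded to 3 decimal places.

By the law of cosines, z² = y² + x² − 2·y·x·cos Z = 91781, so z ≈ 302.95.
Area = ½·y·x·sin Z ≈ 8063.
The altitude from Z has length 2·area/z ≈ 53.229.

h_Z ≈ 53.229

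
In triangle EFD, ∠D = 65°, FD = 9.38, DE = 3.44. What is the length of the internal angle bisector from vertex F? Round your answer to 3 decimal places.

t_F ≈ 8.772

By the law of cosines, EF² = FD² + DE² − 2·FD·DE·cos D = 72.545, so EF ≈ 8.5173.
Law of cosines again: cos F = (EF² + FD² − DE²)/(2·EF·FD) ≈ 0.93060, so ∠F ≈ 21.47°.
The bisector from F has length 2·EF·FD·cos(∠F/2)/(EF+FD) ≈ 8.7716.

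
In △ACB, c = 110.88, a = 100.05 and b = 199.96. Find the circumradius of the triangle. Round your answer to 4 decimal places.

165.4787

By the law of cosines, cos A = (c² + b² − a²) / (2·c·b) ≈ 0.95321, so ∠A ≈ 17.60°.
Circumradius = a/(2 sin A) ≈ 165.48.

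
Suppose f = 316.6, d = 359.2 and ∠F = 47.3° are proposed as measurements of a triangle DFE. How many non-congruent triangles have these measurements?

2

d·sin F = 359.2·sin(47.3°) ≈ 264.
Since d sin F < f < d (264 < 316.6 < 359.2), two triangles exist.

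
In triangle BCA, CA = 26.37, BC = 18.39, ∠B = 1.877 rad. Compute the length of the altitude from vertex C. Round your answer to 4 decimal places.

Law of sines: sin A = BC·sin B/CA ≈ 0.66494.
Since CA ≥ BC, only the acute value applies: ∠A ≈ 0.727 rad.
Then ∠C = π − ∠B − ∠A ≈ 0.537 rad.
Law of sines gives AB = CA·sin C/sin B ≈ 14.152.
Area = ½·CA·BC·sin C ≈ 124.08.
The altitude from C has length 2·area/AB ≈ 17.535.

17.5346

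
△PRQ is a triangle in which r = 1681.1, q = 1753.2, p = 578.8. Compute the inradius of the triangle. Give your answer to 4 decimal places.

Semiperimeter s = (578.8 + 1681.1 + 1753.2)/2 = 2006.5.
Heron's formula: area = √(2006.5·1427.7·325.45·253.35) ≈ 4.8602e+05.
Inradius = area/s = 4.8602e+05/2006.5 ≈ 242.22.

242.2165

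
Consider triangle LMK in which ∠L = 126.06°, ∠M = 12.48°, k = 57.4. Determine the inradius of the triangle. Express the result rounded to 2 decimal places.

The third angle is ∠K = 180° − ∠L − ∠M = 41.46°.
Law of sines: l = k·sin L/sin K ≈ 70.084.
Law of sines: m = k·sin M/sin K ≈ 18.735.
Area = ½·k·l·sin M ≈ 434.66.
Semiperimeter s = (70.084+18.735+57.4)/2 = 73.109.
Inradius = area/s = 434.66/73.109 ≈ 5.9454.

5.95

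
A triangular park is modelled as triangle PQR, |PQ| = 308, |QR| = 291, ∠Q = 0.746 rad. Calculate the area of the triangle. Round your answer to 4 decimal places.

Area = ½·|PQ|·|QR|·sin Q ≈ 30416.

30415.5557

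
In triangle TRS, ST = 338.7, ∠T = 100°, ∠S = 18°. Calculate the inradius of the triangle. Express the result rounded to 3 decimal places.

r ≈ 47.352

The third angle is ∠R = 180° − ∠S − ∠T = 62.00°.
Law of sines: RS = ST·sin T/sin R ≈ 377.77.
Law of sines: TR = ST·sin S/sin R ≈ 118.54.
Area = ½·ST·RS·sin S ≈ 19770.
Semiperimeter s = (377.77+338.7+118.54)/2 = 417.51.
Inradius = area/s = 19770/417.51 ≈ 47.352.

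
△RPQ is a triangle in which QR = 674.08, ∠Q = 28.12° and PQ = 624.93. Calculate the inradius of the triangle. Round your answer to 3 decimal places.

By the law of cosines, RP² = PQ² + QR² − 2·PQ·QR·cos Q = 1.0186e+05, so RP ≈ 319.16.
Area = ½·PQ·QR·sin Q ≈ 99272.
Semiperimeter s = (624.93+674.08+319.16)/2 = 809.08.
Inradius = area/s = 99272/809.08 ≈ 122.7.

r ≈ 122.697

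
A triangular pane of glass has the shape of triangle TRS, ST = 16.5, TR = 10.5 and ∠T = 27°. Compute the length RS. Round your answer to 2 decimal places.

By the law of cosines, RS² = ST² + TR² − 2·ST·TR·cos T = 73.766, so RS ≈ 8.5887.

8.59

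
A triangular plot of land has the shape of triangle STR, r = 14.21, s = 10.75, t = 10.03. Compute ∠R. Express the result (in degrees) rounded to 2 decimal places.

By the law of cosines, cos R = (s² + t² − r²) / (2·s·t) ≈ 0.06603, so ∠R ≈ 86.21°.

86.21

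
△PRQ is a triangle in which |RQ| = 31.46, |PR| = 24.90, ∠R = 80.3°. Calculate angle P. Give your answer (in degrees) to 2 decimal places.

57.71

By the law of cosines, |QP|² = |PR|² + |RQ|² − 2·|PR|·|RQ|·cos R = 1345.8, so |QP| ≈ 36.685.
Law of cosines again: cos P = (|QP|² + |PR|² − |RQ|²)/(2·|QP|·|PR|) ≈ 0.53426, so ∠P ≈ 57.71°.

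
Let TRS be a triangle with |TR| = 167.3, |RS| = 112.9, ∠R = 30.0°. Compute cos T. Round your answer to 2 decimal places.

By the law of cosines, |ST|² = |TR|² + |RS|² − 2·|TR|·|RS|·cos R = 8020.4, so |ST| ≈ 89.557.
Law of cosines again: cos T = (|ST|² + |TR|² − |RS|²)/(2·|ST|·|TR|) ≈ 0.77633, so ∠T ≈ 39.07°.

cos T ≈ 0.78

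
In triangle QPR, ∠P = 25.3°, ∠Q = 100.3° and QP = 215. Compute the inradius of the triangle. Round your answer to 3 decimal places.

The third angle is ∠R = 180° − ∠Q − ∠P = 54.40°.
Law of sines: PR = QP·sin Q/sin R ≈ 260.16.
Law of sines: RQ = QP·sin P/sin R ≈ 113.
Area = ½·QP·PR·sin P ≈ 11952.
Semiperimeter s = (260.16+113+215)/2 = 294.08.
Inradius = area/s = 11952/294.08 ≈ 40.642.

r ≈ 40.642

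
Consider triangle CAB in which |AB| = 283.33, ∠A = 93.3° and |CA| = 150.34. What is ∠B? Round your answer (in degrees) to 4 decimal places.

By the law of cosines, |BC|² = |CA|² + |AB|² − 2·|CA|·|AB|·cos A = 1.0778e+05, so |BC| ≈ 328.3.
Law of cosines again: cos B = (|AB|² + |BC|² − |CA|²)/(2·|AB|·|BC|) ≈ 0.88938, so ∠B ≈ 27.20°.

27.2048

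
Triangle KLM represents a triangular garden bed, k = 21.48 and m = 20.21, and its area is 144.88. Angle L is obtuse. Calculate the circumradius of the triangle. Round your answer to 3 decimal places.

R ≈ 29.170

From area = ½·m·k·sin L, we get sin L = 2·area/(m·k) ≈ 0.66748.
Taking the obtuse solution, ∠L ≈ 138.13°.
Law of cosines then gives l ≈ 38.94.
Circumradius = l/(2 sin L) ≈ 29.17.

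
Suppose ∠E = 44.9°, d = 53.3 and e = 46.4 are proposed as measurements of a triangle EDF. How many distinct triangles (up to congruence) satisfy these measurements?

d·sin E = 53.3·sin(44.9°) ≈ 37.62.
Since d sin E < e < d (37.62 < 46.4 < 53.3), two triangles exist.

2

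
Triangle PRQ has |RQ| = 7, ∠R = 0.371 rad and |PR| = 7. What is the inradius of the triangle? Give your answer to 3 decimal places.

By the law of cosines, |QP|² = |PR|² + |RQ|² − 2·|PR|·|RQ|·cos R = 6.6674, so |QP| ≈ 2.5821.
Area = ½·|PR|·|RQ|·sin R ≈ 8.8824.
Semiperimeter s = (7+2.5821+7)/2 = 8.2911.
Inradius = area/s = 8.8824/8.2911 ≈ 1.0713.

r ≈ 1.071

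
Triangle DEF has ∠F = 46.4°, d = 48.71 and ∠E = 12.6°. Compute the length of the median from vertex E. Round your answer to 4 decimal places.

The third angle is ∠D = 180° − ∠E − ∠F = 121.00°.
Law of sines: e = d·sin E/sin D ≈ 12.396.
Law of sines: f = d·sin F/sin D ≈ 41.152.
Median from E: ½√(2·f² + 2·d² − e²) ≈ 44.662.

44.6617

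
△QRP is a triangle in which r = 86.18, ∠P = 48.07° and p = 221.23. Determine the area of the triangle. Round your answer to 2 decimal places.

Law of sines: sin R = r·sin P/p ≈ 0.28981.
Since p ≥ r, only the acute value applies: ∠R ≈ 16.85°.
Then ∠Q = 180° − ∠P − ∠R ≈ 115.08°.
Law of sines gives q = p·sin Q/sin P ≈ 269.32.
Area = ½·p·r·sin Q ≈ 8633.8.

area ≈ 8633.78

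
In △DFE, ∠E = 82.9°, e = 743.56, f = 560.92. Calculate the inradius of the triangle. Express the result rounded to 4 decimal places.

Law of sines: sin F = f·sin E/e ≈ 0.74859.
Since e ≥ f, only the acute value applies: ∠F ≈ 48.47°.
Then ∠D = 180° − ∠E − ∠F ≈ 48.63°.
Law of sines gives d = e·sin D/sin E ≈ 562.34.
Area = ½·e·f·sin D ≈ 1.565e+05.
Semiperimeter s = (562.34+560.92+743.56)/2 = 933.41.
Inradius = area/s = 1.565e+05/933.41 ≈ 167.67.

r ≈ 167.6693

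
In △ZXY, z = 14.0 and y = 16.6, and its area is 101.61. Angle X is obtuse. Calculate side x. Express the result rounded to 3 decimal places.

From area = ½·y·z·sin X, we get sin X = 2·area/(y·z) ≈ 0.87444.
Taking the obtuse solution, ∠X ≈ 119.02°.
Law of cosines then gives x ≈ 26.402.

26.402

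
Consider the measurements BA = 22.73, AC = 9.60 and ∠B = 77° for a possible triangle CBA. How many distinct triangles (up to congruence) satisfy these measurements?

0

BA·sin B = 22.73·sin(77°) ≈ 22.15.
Since AC = 9.60 < 22.15 = BA sin B, no triangle exists.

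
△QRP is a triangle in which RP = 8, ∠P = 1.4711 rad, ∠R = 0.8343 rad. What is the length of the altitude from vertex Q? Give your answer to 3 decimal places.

The third angle is ∠Q = π − ∠R − ∠P = 0.8362 rad.
Law of sines: PQ = RP·sin R/sin Q ≈ 7.9863.
Law of sines: QR = RP·sin P/sin Q ≈ 10.727.
Area = ½·RP·PQ·sin P ≈ 31.787.
The altitude from Q has length 2·area/RP ≈ 7.9467.

7.947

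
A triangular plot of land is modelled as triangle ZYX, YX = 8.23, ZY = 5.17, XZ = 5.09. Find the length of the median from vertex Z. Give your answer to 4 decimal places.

Median from Z: ½√(2·XZ² + 2·ZY² − YX²) ≈ 3.0635.

3.0635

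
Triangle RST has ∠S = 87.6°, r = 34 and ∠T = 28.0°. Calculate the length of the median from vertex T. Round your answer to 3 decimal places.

The third angle is ∠R = 180° − ∠S − ∠T = 64.40°.
Law of sines: s = r·sin S/sin R ≈ 37.668.
Law of sines: t = r·sin T/sin R ≈ 17.7.
Median from T: ½√(2·r² + 2·s² − t²) ≈ 34.772.

34.772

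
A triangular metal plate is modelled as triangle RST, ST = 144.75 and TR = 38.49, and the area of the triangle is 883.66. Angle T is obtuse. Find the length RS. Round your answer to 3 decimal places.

181.663

From area = ½·ST·TR·sin T, we get sin T = 2·area/(ST·TR) ≈ 0.31721.
Taking the obtuse solution, ∠T ≈ 161.51°.
Law of cosines then gives RS ≈ 181.66.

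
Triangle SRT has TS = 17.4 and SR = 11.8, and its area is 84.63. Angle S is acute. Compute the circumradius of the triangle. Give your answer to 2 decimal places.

8.78

From area = ½·TS·SR·sin S, we get sin S = 2·area/(TS·SR) ≈ 0.82437.
Taking the acute solution, ∠S ≈ 0.969 rad.
Law of cosines then gives RT ≈ 14.476.
Circumradius = RT/(2 sin S) ≈ 8.7801.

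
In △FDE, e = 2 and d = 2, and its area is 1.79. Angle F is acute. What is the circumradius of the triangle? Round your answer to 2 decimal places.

From area = ½·d·e·sin F, we get sin F = 2·area/(d·e) ≈ 0.89500.
Taking the acute solution, ∠F ≈ 63.51°.
Law of cosines then gives f ≈ 2.1051.
Circumradius = f/(2 sin F) ≈ 1.176.

R ≈ 1.18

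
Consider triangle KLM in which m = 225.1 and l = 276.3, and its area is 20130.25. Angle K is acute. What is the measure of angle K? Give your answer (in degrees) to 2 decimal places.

From area = ½·l·m·sin K, we get sin K = 2·area/(l·m) ≈ 0.64733.
Taking the acute solution, ∠K ≈ 40.34°.

40.34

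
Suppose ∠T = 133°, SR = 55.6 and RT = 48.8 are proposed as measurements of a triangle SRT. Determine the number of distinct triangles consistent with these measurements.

RT·sin T = 48.8·sin(133°) ≈ 35.69.
Since ∠T is not acute, a triangle exists only if SR > RT; here SR > RT, so there is exactly one triangle.

1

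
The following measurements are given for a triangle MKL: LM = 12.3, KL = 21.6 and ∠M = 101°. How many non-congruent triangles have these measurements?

1

LM·sin M = 12.3·sin(101°) ≈ 12.07.
Since ∠M is not acute, a triangle exists only if KL > LM; here KL > LM, so there is exactly one triangle.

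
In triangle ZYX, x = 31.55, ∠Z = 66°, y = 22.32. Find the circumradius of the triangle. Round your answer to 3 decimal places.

By the law of cosines, z² = y² + x² − 2·y·x·cos Z = 920.74, so z ≈ 30.344.
Area = ½·y·x·sin Z ≈ 321.66.
Circumradius = z/(2 sin Z) ≈ 16.608.

R ≈ 16.608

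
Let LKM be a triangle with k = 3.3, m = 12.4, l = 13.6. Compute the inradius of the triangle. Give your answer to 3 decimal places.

1.353

Semiperimeter s = (13.6 + 3.3 + 12.4)/2 = 14.65.
Heron's formula: area = √(14.65·1.05·11.35·2.25) ≈ 19.82.
Inradius = area/s = 19.82/14.65 ≈ 1.3529.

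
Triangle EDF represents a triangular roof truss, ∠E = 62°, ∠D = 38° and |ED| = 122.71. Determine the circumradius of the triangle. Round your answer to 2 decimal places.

The third angle is ∠F = 180° − ∠E − ∠D = 80.00°.
Law of sines: |DF| = |ED|·sin E/sin F ≈ 110.02.
Law of sines: |FE| = |ED|·sin D/sin F ≈ 76.713.
Circumradius = |ED|/(2 sin F) ≈ 62.301.

R ≈ 62.30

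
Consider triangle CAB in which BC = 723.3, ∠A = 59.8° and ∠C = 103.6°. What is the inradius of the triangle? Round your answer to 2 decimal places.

94.65

The third angle is ∠B = 180° − ∠C − ∠A = 16.60°.
Law of sines: AB = BC·sin C/sin A ≈ 813.42.
Law of sines: CA = BC·sin B/sin A ≈ 239.09.
Area = ½·BC·AB·sin B ≈ 84042.
Semiperimeter s = (813.42+723.3+239.09)/2 = 887.9.
Inradius = area/s = 84042/887.9 ≈ 94.652.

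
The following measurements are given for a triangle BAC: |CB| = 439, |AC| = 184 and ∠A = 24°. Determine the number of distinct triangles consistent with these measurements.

|AC|·sin A = 184·sin(24°) ≈ 74.84.
Since |CB| ≥ |AC|, exactly one triangle exists.

1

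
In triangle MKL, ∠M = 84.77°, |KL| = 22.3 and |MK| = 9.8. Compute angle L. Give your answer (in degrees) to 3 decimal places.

Law of sines: sin L = |MK|·sin M/|KL| ≈ 0.43763.
Since |KL| ≥ |MK|, only the acute value applies: ∠L ≈ 25.95°.
Then ∠K = 180° − ∠M − ∠L ≈ 69.28°.

∠L ≈ 25.953°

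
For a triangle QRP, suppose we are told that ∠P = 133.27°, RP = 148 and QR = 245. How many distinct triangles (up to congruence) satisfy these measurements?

RP·sin P = 148·sin(133.27°) ≈ 107.8.
Since ∠P is not acute, a triangle exists only if QR > RP; here QR > RP, so there is exactly one triangle.

1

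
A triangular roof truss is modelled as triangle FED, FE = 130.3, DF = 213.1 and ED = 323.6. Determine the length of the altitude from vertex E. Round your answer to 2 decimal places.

h_E ≈ 84.35

Semiperimeter s = (323.6 + 213.1 + 130.3)/2 = 333.5.
Heron's formula: area = √(333.5·9.9·120.4·203.2) ≈ 8987.5.
The altitude from E has length 2·area/DF ≈ 84.35.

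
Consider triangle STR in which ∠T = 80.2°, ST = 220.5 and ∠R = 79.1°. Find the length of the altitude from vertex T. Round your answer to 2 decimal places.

The third angle is ∠S = 180° − ∠T − ∠R = 20.70°.
Law of sines: TR = ST·sin S/sin R ≈ 79.373.
Law of sines: RS = ST·sin T/sin R ≈ 221.27.
Area = ½·ST·TR·sin T ≈ 8623.2.
The altitude from T has length 2·area/RS ≈ 77.941.

77.94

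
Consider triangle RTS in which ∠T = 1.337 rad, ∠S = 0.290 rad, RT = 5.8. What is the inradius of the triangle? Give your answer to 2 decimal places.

The third angle is ∠R = π − ∠T − ∠S = 1.515 rad.
Law of sines: TS = RT·sin R/sin S ≈ 20.251.
Law of sines: SR = RT·sin T/sin S ≈ 19.731.
Area = ½·RT·TS·sin T ≈ 57.13.
Semiperimeter s = (20.251+19.731+5.8)/2 = 22.891.
Inradius = area/s = 57.13/22.891 ≈ 2.4957.

2.50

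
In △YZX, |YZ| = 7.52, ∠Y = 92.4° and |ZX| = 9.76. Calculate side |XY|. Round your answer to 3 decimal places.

5.915

Law of sines: sin X = |YZ|·sin Y/|ZX| ≈ 0.76982.
Since |ZX| ≥ |YZ|, only the acute value applies: ∠X ≈ 50.34°.
Then ∠Z = 180° − ∠Y − ∠X ≈ 37.26°.
Law of sines gives |XY| = |ZX|·sin Z/sin Y ≈ 5.9146.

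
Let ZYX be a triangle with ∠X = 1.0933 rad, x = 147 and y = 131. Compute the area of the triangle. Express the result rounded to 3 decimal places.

Law of sines: sin Y = y·sin X/x ≈ 0.79148.
Since x ≥ y, only the acute value applies: ∠Y ≈ 0.9132 rad.
Then ∠Z = π − ∠X − ∠Y ≈ 1.1351 rad.
Law of sines gives z = x·sin Z/sin X ≈ 150.05.
Area = ½·x·y·sin Z ≈ 8728.8.

area ≈ 8728.838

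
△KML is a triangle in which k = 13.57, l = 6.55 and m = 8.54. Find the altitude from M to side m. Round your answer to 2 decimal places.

Semiperimeter s = (13.57 + 8.54 + 6.55)/2 = 14.33.
Heron's formula: area = √(14.33·0.76·5.79·7.78) ≈ 22.149.
The altitude from M has length 2·area/m ≈ 5.1872.

5.19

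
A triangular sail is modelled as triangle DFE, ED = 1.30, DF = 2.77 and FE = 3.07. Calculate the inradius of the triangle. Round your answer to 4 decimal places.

0.5043

Semiperimeter s = (3.07 + 1.3 + 2.77)/2 = 3.57.
Heron's formula: area = √(3.57·0.5·2.27·0.8) ≈ 1.8004.
Inradius = area/s = 1.8004/3.57 ≈ 0.50432.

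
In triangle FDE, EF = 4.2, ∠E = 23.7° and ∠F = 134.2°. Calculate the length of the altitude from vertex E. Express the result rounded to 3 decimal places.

The third angle is ∠D = 180° − ∠E − ∠F = 22.10°.
Law of sines: DE = EF·sin F/sin D ≈ 8.0033.
Law of sines: FD = EF·sin E/sin D ≈ 4.4872.
Area = ½·EF·DE·sin E ≈ 6.7555.
The altitude from E has length 2·area/FD ≈ 3.011.

h_E ≈ 3.011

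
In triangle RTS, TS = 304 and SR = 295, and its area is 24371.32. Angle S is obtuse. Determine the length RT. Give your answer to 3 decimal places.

574.452

From area = ½·TS·SR·sin S, we get sin S = 2·area/(TS·SR) ≈ 0.54352.
Taking the obtuse solution, ∠S ≈ 147.08°.
Law of cosines then gives RT ≈ 574.45.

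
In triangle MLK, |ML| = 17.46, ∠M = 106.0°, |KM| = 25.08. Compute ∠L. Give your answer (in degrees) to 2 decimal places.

By the law of cosines, |LK|² = |KM|² + |ML|² − 2·|KM|·|ML|·cos M = 1175.3, so |LK| ≈ 34.282.
Law of cosines again: cos L = (|ML|² + |LK|² − |KM|²)/(2·|ML|·|LK|) ≈ 0.71095, so ∠L ≈ 44.69°.

∠L ≈ 44.69°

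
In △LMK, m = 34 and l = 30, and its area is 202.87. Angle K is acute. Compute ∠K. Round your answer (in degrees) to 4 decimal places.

From area = ½·l·m·sin K, we get sin K = 2·area/(l·m) ≈ 0.39778.
Taking the acute solution, ∠K ≈ 23.44°.

23.4397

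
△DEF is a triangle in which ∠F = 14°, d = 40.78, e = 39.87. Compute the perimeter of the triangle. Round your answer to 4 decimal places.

By the law of cosines, f² = d² + e² − 2·d·e·cos F = 97.42, so f ≈ 9.8702.
Semiperimeter s = (40.78+39.87+9.8702)/2 = 45.26.
Perimeter = 40.78 + 39.87 + 9.8702 = 90.52.

perimeter ≈ 90.5202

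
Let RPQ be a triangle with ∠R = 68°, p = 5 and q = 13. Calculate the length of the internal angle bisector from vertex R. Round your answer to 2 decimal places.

t_R ≈ 5.99

By the law of cosines, r² = p² + q² − 2·p·q·cos R = 145.3, so r ≈ 12.054.
The bisector from R has length 2·p·q·cos(∠R/2)/(p+q) ≈ 5.9875.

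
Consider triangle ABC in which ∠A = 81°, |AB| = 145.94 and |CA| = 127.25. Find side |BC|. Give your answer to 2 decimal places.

177.99

By the law of cosines, |BC|² = |CA|² + |AB|² − 2·|CA|·|AB|·cos A = 31681, so |BC| ≈ 177.99.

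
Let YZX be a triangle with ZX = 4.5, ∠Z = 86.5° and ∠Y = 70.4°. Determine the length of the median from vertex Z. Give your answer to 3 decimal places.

m_Z ≈ 2.490

The third angle is ∠X = 180° − ∠Y − ∠Z = 23.10°.
Law of sines: XY = ZX·sin Z/sin Y ≈ 4.7679.
Law of sines: YZ = ZX·sin X/sin Y ≈ 1.8741.
Median from Z: ½√(2·YZ² + 2·ZX² − XY²) ≈ 2.4896.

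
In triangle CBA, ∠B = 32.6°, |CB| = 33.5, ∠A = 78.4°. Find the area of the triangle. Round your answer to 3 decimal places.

The third angle is ∠C = 180° − ∠B − ∠A = 69.00°.
Law of sines: |BA| = |CB|·sin C/sin A ≈ 31.927.
Law of sines: |AC| = |CB|·sin B/sin A ≈ 18.425.
Area = ½·|CB|·|BA|·sin B ≈ 288.12.

288.123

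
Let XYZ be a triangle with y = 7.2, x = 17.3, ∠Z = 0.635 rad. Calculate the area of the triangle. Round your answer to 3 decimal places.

Area = ½·x·y·sin Z ≈ 36.943.

area ≈ 36.943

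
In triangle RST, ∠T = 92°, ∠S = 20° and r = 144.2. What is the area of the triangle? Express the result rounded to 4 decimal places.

area ≈ 3832.8490

The third angle is ∠R = 180° − ∠S − ∠T = 68.00°.
Law of sines: s = r·sin S/sin R ≈ 53.193.
Law of sines: t = r·sin T/sin R ≈ 155.43.
Area = ½·r·s·sin T ≈ 3832.8.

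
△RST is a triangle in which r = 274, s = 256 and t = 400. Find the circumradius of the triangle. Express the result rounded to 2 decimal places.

By the law of cosines, cos R = (s² + t² − r²) / (2·s·t) ≈ 0.73467, so ∠R ≈ 42.72°.
Circumradius = r/(2 sin R) ≈ 201.94.

201.94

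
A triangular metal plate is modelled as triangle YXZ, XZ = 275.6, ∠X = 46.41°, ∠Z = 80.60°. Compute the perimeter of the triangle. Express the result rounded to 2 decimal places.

The third angle is ∠Y = 180° − ∠X − ∠Z = 52.99°.
Law of sines: ZY = XZ·sin X/sin Y ≈ 249.98.
Law of sines: YX = XZ·sin Z/sin Y ≈ 340.5.
Semiperimeter s = (275.6+249.98+340.5)/2 = 433.04.
Perimeter = 275.6 + 249.98 + 340.5 = 866.08.

866.08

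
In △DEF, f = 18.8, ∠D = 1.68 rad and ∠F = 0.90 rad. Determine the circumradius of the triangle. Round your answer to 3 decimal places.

The third angle is ∠E = π − ∠F − ∠D = 0.562 rad.
Law of sines: d = f·sin D/sin F ≈ 23.857.
Law of sines: e = f·sin E/sin F ≈ 12.781.
Circumradius = f/(2 sin F) ≈ 12.

R ≈ 12.000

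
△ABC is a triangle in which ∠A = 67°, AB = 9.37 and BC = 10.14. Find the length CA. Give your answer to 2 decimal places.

Law of sines: sin C = AB·sin A/BC ≈ 0.85060.
Since BC ≥ AB, only the acute value applies: ∠C ≈ 58.28°.
Then ∠B = 180° − ∠A − ∠C ≈ 54.72°.
Law of sines gives CA = BC·sin B/sin A ≈ 8.9928.

8.99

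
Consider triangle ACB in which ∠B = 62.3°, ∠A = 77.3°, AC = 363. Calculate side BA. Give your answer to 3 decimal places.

The third angle is ∠C = 180° − ∠B − ∠A = 40.40°.
Law of sines: BA = AC·sin C/sin B ≈ 265.72.

265.721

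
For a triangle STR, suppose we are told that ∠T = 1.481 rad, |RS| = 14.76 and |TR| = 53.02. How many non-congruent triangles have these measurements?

0

|TR|·sin T = 53.02·sin(1.481 rad) ≈ 52.81.
Since |RS| = 14.76 < 52.81 = |TR| sin T, no triangle exists.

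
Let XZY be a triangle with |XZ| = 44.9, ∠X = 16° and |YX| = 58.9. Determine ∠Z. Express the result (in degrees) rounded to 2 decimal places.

∠Z ≈ 125.82°

By the law of cosines, |ZY|² = |YX|² + |XZ|² − 2·|YX|·|XZ|·cos X = 400.9, so |ZY| ≈ 20.022.
Law of cosines again: cos Z = (|XZ|² + |ZY|² − |YX|²)/(2·|XZ|·|ZY|) ≈ -0.58526, so ∠Z ≈ 125.82°.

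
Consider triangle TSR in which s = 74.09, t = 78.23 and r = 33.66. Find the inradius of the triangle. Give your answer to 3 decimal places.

13.341

Semiperimeter p = (78.23 + 74.09 + 33.66)/2 = 92.99.
Heron's formula: area = √(92.99·14.76·18.9·59.33) ≈ 1240.6.
Inradius = area/p = 1240.6/92.99 ≈ 13.341.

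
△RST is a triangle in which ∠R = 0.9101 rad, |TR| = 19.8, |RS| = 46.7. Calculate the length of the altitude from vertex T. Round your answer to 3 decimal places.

By the law of cosines, |ST|² = |TR|² + |RS|² − 2·|TR|·|RS|·cos R = 1438.1, so |ST| ≈ 37.922.
Area = ½·|TR|·|RS|·sin R ≈ 365.04.
The altitude from T has length 2·area/|RS| ≈ 15.633.

h_T ≈ 15.633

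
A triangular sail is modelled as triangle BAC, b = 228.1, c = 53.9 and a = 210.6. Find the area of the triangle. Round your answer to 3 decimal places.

area ≈ 5548.870

Semiperimeter s = (228.1 + 210.6 + 53.9)/2 = 246.3.
Heron's formula: area = √(246.3·18.2·35.7·192.4) ≈ 5548.9.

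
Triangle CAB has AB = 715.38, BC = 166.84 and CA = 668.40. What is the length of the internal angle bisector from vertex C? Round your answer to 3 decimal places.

172.364

By the law of cosines, cos C = (BC² + CA² − AB²) / (2·BC·CA) ≈ -0.16668, so ∠C ≈ 99.59°.
The bisector from C has length 2·BC·CA·cos(∠C/2)/(BC+CA) ≈ 172.36.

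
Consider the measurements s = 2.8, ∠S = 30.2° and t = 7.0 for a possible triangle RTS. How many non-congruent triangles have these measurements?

t·sin S = 7.0·sin(30.2°) ≈ 3.521.
Since s = 2.8 < 3.521 = t sin S, no triangle exists.

0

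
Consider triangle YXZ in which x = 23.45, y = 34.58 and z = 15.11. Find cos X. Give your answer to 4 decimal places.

cos X ≈ 0.8365

By the law of cosines, cos X = (z² + y² − x²) / (2·z·y) ≈ 0.83654, so ∠X ≈ 33.22°.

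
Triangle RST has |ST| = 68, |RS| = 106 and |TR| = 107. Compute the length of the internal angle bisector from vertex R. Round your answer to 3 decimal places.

t_R ≈ 100.926

By the law of cosines, cos R = (|TR|² + |RS|² − |ST|²) / (2·|TR|·|RS|) ≈ 0.79620, so ∠R ≈ 0.6498 rad.
The bisector from R has length 2·|TR|·|RS|·cos(∠R/2)/(|TR|+|RS|) ≈ 100.93.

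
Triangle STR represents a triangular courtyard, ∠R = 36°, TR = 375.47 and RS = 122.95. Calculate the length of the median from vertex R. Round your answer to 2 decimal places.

m_R ≈ 240.20

By the law of cosines, ST² = TR² + RS² − 2·TR·RS·cos R = 81399, so ST ≈ 285.31.
Median from R: ½√(2·TR² + 2·RS² − ST²) ≈ 240.2.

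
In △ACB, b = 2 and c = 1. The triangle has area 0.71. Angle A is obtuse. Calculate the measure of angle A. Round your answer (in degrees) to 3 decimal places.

From area = ½·c·b·sin A, we get sin A = 2·area/(c·b) ≈ 0.71000.
Taking the obtuse solution, ∠A ≈ 134.77°.

134.765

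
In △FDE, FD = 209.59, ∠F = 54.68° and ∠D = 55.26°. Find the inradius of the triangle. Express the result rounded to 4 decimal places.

r ≈ 54.5163

The third angle is ∠E = 180° − ∠F − ∠D = 70.06°.
Law of sines: DE = FD·sin F/sin E ≈ 181.92.
Law of sines: EF = FD·sin D/sin E ≈ 183.21.
Area = ½·FD·DE·sin D ≈ 15666.
Semiperimeter s = (181.92+183.21+209.59)/2 = 287.36.
Inradius = area/s = 15666/287.36 ≈ 54.516.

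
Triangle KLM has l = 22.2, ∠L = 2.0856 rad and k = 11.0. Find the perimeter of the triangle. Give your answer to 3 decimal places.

perimeter ≈ 47.813

Law of sines: sin K = k·sin L/l ≈ 0.43127.
Since l ≥ k, only the acute value applies: ∠K ≈ 0.4459 rad.
Then ∠M = π − ∠L − ∠K ≈ 0.6101 rad.
Law of sines gives m = l·sin M/sin L ≈ 14.613.
Semiperimeter s = (11+22.2+14.613)/2 = 23.907.
Perimeter = 11 + 22.2 + 14.613 = 47.813.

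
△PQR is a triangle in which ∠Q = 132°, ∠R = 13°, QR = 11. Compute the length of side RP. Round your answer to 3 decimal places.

14.252

The third angle is ∠P = 180° − ∠Q − ∠R = 35.00°.
Law of sines: RP = QR·sin Q/sin P ≈ 14.252.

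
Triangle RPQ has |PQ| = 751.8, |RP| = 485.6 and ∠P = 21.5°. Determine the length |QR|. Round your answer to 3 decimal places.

348.809

By the law of cosines, |QR|² = |RP|² + |PQ|² − 2·|RP|·|PQ|·cos P = 1.2167e+05, so |QR| ≈ 348.81.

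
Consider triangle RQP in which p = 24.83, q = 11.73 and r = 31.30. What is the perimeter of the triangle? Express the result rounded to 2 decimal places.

Perimeter = 31.3 + 11.73 + 24.83 = 67.86.

67.86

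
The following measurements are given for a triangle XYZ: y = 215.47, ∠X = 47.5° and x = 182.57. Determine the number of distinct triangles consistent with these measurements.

2

y·sin X = 215.47·sin(47.5°) ≈ 158.9.
Since y sin X < x < y (158.9 < 182.57 < 215.47), two triangles exist.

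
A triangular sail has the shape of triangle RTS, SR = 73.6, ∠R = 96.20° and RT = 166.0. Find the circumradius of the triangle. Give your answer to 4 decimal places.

By the law of cosines, TS² = SR² + RT² − 2·SR·RT·cos R = 35612, so TS ≈ 188.71.
Area = ½·SR·RT·sin R ≈ 6073.1.
Circumradius = TS/(2 sin R) ≈ 94.911.

94.9108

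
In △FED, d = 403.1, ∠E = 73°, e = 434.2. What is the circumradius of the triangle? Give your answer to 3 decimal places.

227.020

Law of sines: sin D = d·sin E/e ≈ 0.88781.
Since e ≥ d, only the acute value applies: ∠D ≈ 62.60°.
Then ∠F = 180° − ∠E − ∠D ≈ 44.40°.
Law of sines gives f = e·sin F/sin E ≈ 317.68.
Circumradius = e/(2 sin E) ≈ 227.02.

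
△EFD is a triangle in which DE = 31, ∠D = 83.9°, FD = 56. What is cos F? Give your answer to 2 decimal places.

cos F ≈ 0.86

By the law of cosines, EF² = FD² + DE² − 2·FD·DE·cos D = 3728.1, so EF ≈ 61.058.
Law of cosines again: cos F = (EF² + FD² − DE²)/(2·EF·FD) ≈ 0.86321, so ∠F ≈ 30.32°.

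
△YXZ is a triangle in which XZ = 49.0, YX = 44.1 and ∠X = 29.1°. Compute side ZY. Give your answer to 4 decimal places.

23.8651

By the law of cosines, ZY² = YX² + XZ² − 2·YX·XZ·cos X = 569.54, so ZY ≈ 23.865.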